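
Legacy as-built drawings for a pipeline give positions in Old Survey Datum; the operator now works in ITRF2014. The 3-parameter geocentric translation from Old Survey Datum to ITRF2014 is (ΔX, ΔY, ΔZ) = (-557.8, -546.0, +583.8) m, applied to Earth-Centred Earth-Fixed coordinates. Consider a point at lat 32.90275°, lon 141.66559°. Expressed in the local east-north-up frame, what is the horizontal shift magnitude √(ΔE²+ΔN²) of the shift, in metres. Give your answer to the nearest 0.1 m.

The local east axis at (φ, λ) is (−sin λ, cos λ, 0), so ΔE = −sin(141.66559°)·(-557.8) + cos(141.66559°)·(-546.0) = 774.26 m.
The local north axis is (−sin φ cos λ, −sin φ sin λ, cos φ), giving ΔN = -237.678 + 183.963 + 490.155 = 436.44 m.
Horizontal magnitude = √(ΔE² + ΔN²) = √(774.26² + 436.44²) = 888.80 m.

888.8 m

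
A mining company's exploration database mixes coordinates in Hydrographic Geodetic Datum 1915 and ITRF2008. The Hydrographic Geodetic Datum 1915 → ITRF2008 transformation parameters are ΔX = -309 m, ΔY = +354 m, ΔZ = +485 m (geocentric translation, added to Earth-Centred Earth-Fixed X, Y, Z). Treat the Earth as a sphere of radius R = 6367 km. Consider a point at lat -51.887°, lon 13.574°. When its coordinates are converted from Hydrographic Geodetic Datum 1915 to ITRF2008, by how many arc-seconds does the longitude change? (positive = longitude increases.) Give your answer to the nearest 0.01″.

sin φ = -0.786795, cos φ = 0.617214, sin λ = 0.234701, cos λ = 0.972068.
East component: ΔE = −sin λ·ΔX + cos λ·ΔY = −(0.234701)(-309) + (0.972068)(354) = 416.63 m.
1° of latitude spans πR/180 = 111125 m; at latitude φ, 1° of longitude spans that × cos φ = 68588.0 m, so Δλ = 416.63 / 68588.0 × 3600 = 21.868″.

Δλ = 21.87″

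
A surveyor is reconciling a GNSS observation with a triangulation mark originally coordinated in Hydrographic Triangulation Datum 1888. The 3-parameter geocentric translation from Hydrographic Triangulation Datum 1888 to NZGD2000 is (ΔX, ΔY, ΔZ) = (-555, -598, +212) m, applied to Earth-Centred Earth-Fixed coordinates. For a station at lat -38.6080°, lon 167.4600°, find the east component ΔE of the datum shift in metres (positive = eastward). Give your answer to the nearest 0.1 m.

At φ = -38.6080°, λ = 167.4600°: sin φ = -0.623989, cos φ = 0.781433, sin λ = 0.217121, cos λ = -0.976145.
ΔE = −sin λ·ΔX + cos λ·ΔY = −(0.217121)·(-555) + (-0.976145)·(-598) = 704.24 m.

ΔE = 704.2 m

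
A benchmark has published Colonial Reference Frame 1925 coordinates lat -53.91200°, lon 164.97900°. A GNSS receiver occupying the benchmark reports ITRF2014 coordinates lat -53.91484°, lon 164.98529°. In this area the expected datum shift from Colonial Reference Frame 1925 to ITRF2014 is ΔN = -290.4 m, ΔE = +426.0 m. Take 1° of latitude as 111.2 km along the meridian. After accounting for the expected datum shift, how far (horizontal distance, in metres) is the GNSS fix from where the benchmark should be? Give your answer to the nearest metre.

29 m

Observed coordinate differences: Δφ = -0.00284°, Δλ = +0.00629°.
Converting to metres (1° lat = 111200 m, cos φ = 0.589027): observed ΔN = -315.8 m, observed ΔE = 412.0 m.
Subtracting the expected shift leaves a residual of -315.8 − (-290.4) = -25.4 m north and 412.0 − (426.0) = -14.0 m east.
Residual distance = √((-25.4)² + (-14.0)²) = 29.0 m.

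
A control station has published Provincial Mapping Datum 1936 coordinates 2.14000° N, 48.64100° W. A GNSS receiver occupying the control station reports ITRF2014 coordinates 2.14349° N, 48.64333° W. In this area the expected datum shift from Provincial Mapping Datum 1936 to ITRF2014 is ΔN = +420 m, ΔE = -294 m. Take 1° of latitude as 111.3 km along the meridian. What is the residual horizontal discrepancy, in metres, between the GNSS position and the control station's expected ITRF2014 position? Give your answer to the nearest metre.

Observed coordinate differences: Δφ = +0.00349°, Δλ = -0.00233°.
Converting to metres (1° lat = 111300 m, cos φ = 0.999303): observed ΔN = 388.4 m, observed ΔE = -259.1 m.
Subtracting the expected shift leaves a residual of 388.4 − (420) = -31.6 m north and -259.1 − (-294) = 34.9 m east.
Residual distance = √((-31.6)² + 34.9²) = 47.0 m.

47 m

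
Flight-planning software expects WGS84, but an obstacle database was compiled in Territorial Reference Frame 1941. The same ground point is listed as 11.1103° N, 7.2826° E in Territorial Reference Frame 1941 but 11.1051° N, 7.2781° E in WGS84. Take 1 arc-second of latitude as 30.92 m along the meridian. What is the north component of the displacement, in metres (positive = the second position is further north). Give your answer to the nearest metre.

ΔN = -579 m

Δφ = 11.1051° − 11.1103° = -0.0052°; Δλ = 7.2781° − 7.2826° = -0.0045°.
1° of latitude = 3600 × 30.92 = 111312 m.
ΔN = Δφ × 111312 = -578.8 m; ΔE = Δλ × 111312 × cos(11.1103°) = -0.0045 × 111312 × 0.981258 = -491.5 m.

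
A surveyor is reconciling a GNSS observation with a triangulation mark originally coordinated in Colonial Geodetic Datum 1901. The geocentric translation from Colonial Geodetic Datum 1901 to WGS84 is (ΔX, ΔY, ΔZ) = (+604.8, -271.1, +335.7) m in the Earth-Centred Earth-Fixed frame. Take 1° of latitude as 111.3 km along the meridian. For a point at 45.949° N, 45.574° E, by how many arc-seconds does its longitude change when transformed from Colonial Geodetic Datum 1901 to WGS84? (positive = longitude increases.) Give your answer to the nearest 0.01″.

Δλ = -28.92″

sin φ = 0.718721, cos φ = 0.695298, sin λ = 0.714155, cos λ = 0.699987.
East component: ΔE = −sin λ·ΔX + cos λ·ΔY = −(0.714155)(604.8) + (0.699987)(-271.1) = -621.69 m.
1° of latitude spans 111300 m; at latitude φ, 1° of longitude spans that × cos φ = 77386.7 m, so Δλ = -621.69 / 77386.7 × 3600 = -28.921″.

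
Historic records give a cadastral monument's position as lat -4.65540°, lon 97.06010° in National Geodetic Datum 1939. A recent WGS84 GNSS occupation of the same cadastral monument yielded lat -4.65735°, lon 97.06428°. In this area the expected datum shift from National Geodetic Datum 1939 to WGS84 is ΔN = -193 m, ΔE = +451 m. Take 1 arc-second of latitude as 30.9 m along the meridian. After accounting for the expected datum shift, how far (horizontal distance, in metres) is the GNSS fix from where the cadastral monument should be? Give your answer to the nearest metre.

Observed coordinate differences: Δφ = -0.00195°, Δλ = +0.00418°.
Converting to metres (1° lat = 111240 m, cos φ = 0.996701): observed ΔN = -216.9 m, observed ΔE = 463.4 m.
Subtracting the expected shift leaves a residual of -216.9 − (-193) = -23.9 m north and 463.4 − (451) = 12.4 m east.
Residual distance = √((-23.9)² + 12.4²) = 27.0 m.

27 m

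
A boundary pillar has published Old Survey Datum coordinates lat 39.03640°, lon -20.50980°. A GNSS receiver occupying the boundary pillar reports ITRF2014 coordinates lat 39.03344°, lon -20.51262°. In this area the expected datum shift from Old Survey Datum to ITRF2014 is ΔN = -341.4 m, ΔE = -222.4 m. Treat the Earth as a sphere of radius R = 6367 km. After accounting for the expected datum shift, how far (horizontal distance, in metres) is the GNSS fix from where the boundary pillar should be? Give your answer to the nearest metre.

Observed coordinate differences: Δφ = -0.00296°, Δλ = -0.00282°.
Converting to metres (1° lat = 111125 m, cos φ = 0.776746): observed ΔN = -328.9 m, observed ΔE = -243.4 m.
Subtracting the expected shift leaves a residual of -328.9 − (-341.4) = 12.5 m north and -243.4 − (-222.4) = -21.0 m east.
Residual distance = √(12.5² + (-21.0)²) = 24.4 m.

24 m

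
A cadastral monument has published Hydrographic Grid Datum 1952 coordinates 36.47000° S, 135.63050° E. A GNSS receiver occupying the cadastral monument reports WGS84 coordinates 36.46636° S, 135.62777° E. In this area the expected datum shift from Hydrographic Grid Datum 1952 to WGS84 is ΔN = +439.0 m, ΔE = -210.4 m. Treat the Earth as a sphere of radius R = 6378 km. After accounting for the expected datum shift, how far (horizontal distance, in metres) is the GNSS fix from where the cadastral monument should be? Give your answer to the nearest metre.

Observed coordinate differences: Δφ = +0.00364°, Δλ = -0.00273°.
Converting to metres (1° lat = 111317 m, cos φ = 0.804168): observed ΔN = 405.2 m, observed ΔE = -244.4 m.
Subtracting the expected shift leaves a residual of 405.2 − (439.0) = -33.8 m north and -244.4 − (-210.4) = -34.0 m east.
Residual distance = √((-33.8)² + (-34.0)²) = 47.9 m.

48 m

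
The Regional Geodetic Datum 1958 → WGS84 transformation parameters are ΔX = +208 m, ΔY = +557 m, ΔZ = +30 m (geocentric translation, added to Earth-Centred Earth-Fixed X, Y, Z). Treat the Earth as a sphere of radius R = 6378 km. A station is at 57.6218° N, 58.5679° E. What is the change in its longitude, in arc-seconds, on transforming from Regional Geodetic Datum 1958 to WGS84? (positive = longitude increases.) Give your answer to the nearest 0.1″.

Δλ = 6.8″

sin φ = 0.844532, cos φ = 0.535506, sin λ = 0.853259, cos λ = 0.521488.
East component: ΔE = −sin λ·ΔX + cos λ·ΔY = −(0.853259)(208) + (0.521488)(557) = 112.99 m.
1° of latitude spans πR/180 = 111317 m; at latitude φ, 1° of longitude spans that × cos φ = 59610.9 m, so Δλ = 112.99 / 59610.9 × 3600 = 6.824″.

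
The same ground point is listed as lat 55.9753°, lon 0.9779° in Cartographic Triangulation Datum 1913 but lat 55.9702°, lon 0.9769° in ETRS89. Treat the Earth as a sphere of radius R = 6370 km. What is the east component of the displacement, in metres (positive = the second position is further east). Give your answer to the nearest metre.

Δφ = 55.9702° − 55.9753° = -0.0051°; Δλ = 0.9769° − 0.9779° = -0.0010°.
1° along a meridian = πR/180 = 111177 m.
ΔN = Δφ × 111177 = -567.0 m; ΔE = Δλ × 111177 × cos(55.9753°) = -0.0010 × 111177 × 0.559550 = -62.2 m.

ΔE = -62 m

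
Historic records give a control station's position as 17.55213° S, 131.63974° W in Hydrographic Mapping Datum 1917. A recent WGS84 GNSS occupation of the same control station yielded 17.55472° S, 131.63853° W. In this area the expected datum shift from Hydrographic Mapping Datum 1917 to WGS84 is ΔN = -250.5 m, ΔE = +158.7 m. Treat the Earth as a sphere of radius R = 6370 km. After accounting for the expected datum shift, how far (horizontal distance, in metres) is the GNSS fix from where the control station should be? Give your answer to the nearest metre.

Observed coordinate differences: Δφ = -0.00259°, Δλ = +0.00121°.
Converting to metres (1° lat = 111177 m, cos φ = 0.953443): observed ΔN = -287.9 m, observed ΔE = 128.3 m.
Subtracting the expected shift leaves a residual of -287.9 − (-250.5) = -37.4 m north and 128.3 − (158.7) = -30.4 m east.
Residual distance = √((-37.4)² + (-30.4)²) = 48.3 m.

48 m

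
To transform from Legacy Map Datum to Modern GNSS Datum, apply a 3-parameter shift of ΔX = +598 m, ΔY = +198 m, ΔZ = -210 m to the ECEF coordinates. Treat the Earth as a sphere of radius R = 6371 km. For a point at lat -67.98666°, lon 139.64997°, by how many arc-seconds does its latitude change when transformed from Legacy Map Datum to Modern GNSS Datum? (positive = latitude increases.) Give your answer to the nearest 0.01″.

Δφ = -12.38″

sin φ = -0.927097, cos φ = 0.374822, sin λ = 0.647455, cos λ = -0.762103.
North component: ΔN = −sin φ cos λ·ΔX − sin φ sin λ·ΔY + cos φ·ΔZ = −(-0.927097)(-0.762103)(598) − (-0.927097)(0.647455)(198) + (0.374822)(-210) = -382.38 m.
1° of latitude spans πR/180 = 111195 m, so Δφ = -382.38 / 111195 × 3600 = -12.380″.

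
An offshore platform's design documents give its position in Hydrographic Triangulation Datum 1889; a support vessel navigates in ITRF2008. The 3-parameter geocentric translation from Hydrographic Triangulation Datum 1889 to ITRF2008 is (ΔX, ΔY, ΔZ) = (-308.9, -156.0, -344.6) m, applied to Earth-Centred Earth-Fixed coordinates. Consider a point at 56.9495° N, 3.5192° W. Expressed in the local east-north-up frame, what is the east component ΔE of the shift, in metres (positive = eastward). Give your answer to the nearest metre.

At φ = 56.9495°, λ = -3.5192°: sin φ = 0.838190, cos φ = 0.545378, sin λ = -0.061383, cos λ = 0.998114.
ΔE = −sin λ·ΔX + cos λ·ΔY = −(-0.061383)·(-308.9) + (0.998114)·(-156.0) = -174.67 m.

ΔE = -175 m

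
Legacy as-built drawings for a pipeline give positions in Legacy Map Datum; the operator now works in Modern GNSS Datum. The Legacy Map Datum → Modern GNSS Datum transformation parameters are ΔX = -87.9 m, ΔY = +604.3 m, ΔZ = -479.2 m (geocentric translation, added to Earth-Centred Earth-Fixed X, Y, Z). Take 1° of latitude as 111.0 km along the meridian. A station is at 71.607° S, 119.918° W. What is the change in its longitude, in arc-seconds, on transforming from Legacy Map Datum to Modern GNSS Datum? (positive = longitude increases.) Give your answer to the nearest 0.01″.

Δλ = -38.81″

sin φ = -0.948915, cos φ = 0.315533, sin λ = -0.866740, cos λ = -0.498760.
East component: ΔE = −sin λ·ΔX + cos λ·ΔY = −(-0.866740)(-87.9) + (-0.498760)(604.3) = -377.59 m.
1° of latitude spans 111000 m; at latitude φ, 1° of longitude spans that × cos φ = 35024.2 m, so Δλ = -377.59 / 35024.2 × 3600 = -38.811″.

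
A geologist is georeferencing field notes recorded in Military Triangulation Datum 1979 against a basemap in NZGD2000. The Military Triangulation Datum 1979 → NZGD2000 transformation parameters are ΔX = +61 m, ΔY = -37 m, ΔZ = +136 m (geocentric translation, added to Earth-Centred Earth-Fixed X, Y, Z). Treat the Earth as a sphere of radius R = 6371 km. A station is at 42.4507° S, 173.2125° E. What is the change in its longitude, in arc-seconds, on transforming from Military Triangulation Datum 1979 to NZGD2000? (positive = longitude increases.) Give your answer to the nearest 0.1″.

sin φ = -0.674956, cos φ = 0.737858, sin λ = 0.118187, cos λ = -0.992991.
East component: ΔE = −sin λ·ΔX + cos λ·ΔY = −(0.118187)(61) + (-0.992991)(-37) = 29.53 m.
1° of latitude spans πR/180 = 111195 m; at latitude φ, 1° of longitude spans that × cos φ = 82046.1 m, so Δλ = 29.53 / 82046.1 × 3600 = 1.296″.

Δλ = 1.3″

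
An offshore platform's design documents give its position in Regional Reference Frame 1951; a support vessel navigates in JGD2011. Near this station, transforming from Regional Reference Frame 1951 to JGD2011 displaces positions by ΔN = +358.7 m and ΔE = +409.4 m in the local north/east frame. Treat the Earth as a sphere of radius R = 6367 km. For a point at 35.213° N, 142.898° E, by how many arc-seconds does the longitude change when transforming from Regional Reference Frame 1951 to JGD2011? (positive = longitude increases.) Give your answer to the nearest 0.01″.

At latitude 35.213°, cos φ = 0.817014.
One radian of longitude at latitude φ spans R cos φ, so Δλ = ΔE / (R cos φ) = 409.4 / (6367000 × 0.817014) = 7.8702e-05 rad = 16.233″.

Δλ = 16.23″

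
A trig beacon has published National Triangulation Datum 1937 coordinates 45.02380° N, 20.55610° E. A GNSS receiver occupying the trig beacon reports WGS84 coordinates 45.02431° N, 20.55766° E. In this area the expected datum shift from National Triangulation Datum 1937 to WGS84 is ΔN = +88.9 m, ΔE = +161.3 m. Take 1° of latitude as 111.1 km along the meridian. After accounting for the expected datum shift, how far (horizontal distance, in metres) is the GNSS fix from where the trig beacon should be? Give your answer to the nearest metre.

Observed coordinate differences: Δφ = +0.00051°, Δλ = +0.00156°.
Converting to metres (1° lat = 111100 m, cos φ = 0.706813): observed ΔN = 56.7 m, observed ΔE = 122.5 m.
Subtracting the expected shift leaves a residual of 56.7 − (88.9) = -32.2 m north and 122.5 − (161.3) = -38.8 m east.
Residual distance = √((-32.2)² + (-38.8)²) = 50.4 m.

50 m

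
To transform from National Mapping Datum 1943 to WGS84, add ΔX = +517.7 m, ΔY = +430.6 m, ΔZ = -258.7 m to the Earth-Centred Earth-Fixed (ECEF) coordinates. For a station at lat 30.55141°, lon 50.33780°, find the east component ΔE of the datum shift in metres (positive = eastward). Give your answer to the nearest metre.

ΔE = -124 m

At φ = 30.55141°, λ = 50.33780°: sin φ = 0.508311, cos φ = 0.861173, sin λ = 0.769821, cos λ = 0.638260.
ΔE = −sin λ·ΔX + cos λ·ΔY = −(0.769821)·(517.7) + (0.638260)·(430.6) = -123.70 m.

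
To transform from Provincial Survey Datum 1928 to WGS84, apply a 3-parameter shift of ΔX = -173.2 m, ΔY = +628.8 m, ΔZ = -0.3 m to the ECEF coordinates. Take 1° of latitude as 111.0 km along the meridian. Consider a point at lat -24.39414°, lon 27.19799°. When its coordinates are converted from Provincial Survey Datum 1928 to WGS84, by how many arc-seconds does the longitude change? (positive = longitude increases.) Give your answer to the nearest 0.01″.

Δλ = 22.74″

sin φ = -0.413011, cos φ = 0.910726, sin λ = 0.457067, cos λ = 0.889432.
East component: ΔE = −sin λ·ΔX + cos λ·ΔY = −(0.457067)(-173.2) + (0.889432)(628.8) = 638.44 m.
1° of latitude spans 111000 m; at latitude φ, 1° of longitude spans that × cos φ = 101090.6 m, so Δλ = 638.44 / 101090.6 × 3600 = 22.736″.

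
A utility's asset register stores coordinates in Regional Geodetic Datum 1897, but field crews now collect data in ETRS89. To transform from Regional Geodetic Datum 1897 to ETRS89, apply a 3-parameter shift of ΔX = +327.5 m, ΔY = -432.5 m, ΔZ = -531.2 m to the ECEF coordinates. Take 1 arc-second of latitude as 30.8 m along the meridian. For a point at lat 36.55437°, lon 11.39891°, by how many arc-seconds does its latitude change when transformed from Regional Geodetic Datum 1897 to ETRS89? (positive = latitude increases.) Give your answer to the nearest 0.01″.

Δφ = -18.41″

sin φ = 0.595585, cos φ = 0.803292, sin λ = 0.197639, cos λ = 0.980275.
North component: ΔN = −sin φ cos λ·ΔX − sin φ sin λ·ΔY + cos φ·ΔZ = −(0.595585)(0.980275)(327.5) − (0.595585)(0.197639)(-432.5) + (0.803292)(-531.2) = -567.01 m.
1° of latitude spans 3600 × 30.80 = 110880 m, so Δφ = -567.01 / 110880 × 3600 = -18.409″.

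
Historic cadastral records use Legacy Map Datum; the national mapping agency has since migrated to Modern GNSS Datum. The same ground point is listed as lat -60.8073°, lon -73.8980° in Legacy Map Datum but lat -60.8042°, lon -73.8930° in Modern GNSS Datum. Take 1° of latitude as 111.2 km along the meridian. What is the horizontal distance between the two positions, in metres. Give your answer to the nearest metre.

Δφ = -60.8042° − -60.8073° = +0.0031°; Δλ = -73.8930° − -73.8980° = +0.0050°.
ΔN = Δφ × 111200 = 344.7 m; ΔE = Δλ × 111200 × cos(-60.8073°) = +0.0050 × 111200 × 0.487748 = 271.2 m.
Distance = √(ΔE² + ΔN²) = √(271.2² + 344.7²) = 438.6 m.

439 m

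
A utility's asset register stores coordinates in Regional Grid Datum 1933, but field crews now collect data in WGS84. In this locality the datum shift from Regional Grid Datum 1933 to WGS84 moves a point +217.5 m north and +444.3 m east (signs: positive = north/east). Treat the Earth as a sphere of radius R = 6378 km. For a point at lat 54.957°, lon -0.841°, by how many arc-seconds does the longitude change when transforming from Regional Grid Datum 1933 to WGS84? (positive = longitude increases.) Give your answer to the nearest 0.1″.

Δλ = 25.0″

At latitude 54.957°, cos φ = 0.574191.
One radian of longitude at latitude φ spans R cos φ, so Δλ = ΔE / (R cos φ) = 444.3 / (6378000 × 0.574191) = 1.2132e-04 rad = 25.024″.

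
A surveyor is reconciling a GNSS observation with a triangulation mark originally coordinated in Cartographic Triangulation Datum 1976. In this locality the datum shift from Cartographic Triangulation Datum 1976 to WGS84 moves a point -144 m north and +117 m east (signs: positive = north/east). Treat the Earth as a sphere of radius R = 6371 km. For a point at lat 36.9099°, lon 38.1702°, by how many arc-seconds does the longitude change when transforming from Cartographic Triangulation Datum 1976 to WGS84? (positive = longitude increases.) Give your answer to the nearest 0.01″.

At latitude 36.9099°, cos φ = 0.799581.
One radian of longitude at latitude φ spans R cos φ, so Δλ = ΔE / (R cos φ) = 117.0 / (6371000 × 0.799581) = 2.2968e-05 rad = 4.737″.

Δλ = 4.74″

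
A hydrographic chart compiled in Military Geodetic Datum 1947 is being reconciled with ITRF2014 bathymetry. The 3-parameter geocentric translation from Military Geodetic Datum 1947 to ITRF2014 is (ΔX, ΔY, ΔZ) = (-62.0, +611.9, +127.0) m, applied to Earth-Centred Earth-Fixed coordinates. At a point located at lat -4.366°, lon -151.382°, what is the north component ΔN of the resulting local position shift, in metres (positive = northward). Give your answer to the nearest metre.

ΔN = 108 m

The local north axis is (−sin φ cos λ, −sin φ sin λ, cos φ), giving ΔN = 4.143 − 22.311 + 126.631 = 108.46 m.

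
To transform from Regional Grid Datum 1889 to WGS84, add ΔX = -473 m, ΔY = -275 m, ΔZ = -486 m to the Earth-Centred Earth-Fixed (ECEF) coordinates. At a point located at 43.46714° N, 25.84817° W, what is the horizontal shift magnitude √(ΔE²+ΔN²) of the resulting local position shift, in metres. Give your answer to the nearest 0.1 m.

At φ = 43.46714°, λ = -25.84817°: sin φ = 0.687938, cos φ = 0.725769, sin λ = -0.435988, cos λ = 0.899953.
ΔE = −sin λ·ΔX + cos λ·ΔY = −(-0.435988)·(-473) + (0.899953)·(-275) = -453.71 m.
ΔN = −sin φ cos λ·ΔX − sin φ sin λ·ΔY + cos φ·ΔZ = −(0.687938)(0.899953)(-473) − (0.687938)(-0.435988)(-275) + (0.725769)(-486) = -142.37 m.
Horizontal magnitude = √(ΔE² + ΔN²) = √((-453.71)² + (-142.37)²) = 475.52 m.

475.5 m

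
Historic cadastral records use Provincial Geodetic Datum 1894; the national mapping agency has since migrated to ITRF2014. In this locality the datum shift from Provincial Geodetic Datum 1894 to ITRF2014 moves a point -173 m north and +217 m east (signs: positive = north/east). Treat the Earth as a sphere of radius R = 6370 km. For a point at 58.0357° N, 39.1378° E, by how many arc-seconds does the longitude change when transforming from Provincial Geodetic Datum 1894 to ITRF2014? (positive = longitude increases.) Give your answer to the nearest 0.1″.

Δλ = 13.3″

At latitude 58.0357°, cos φ = 0.529391.
One radian of longitude at latitude φ spans R cos φ, so Δλ = ΔE / (R cos φ) = 217.0 / (6370000 × 0.529391) = 6.4349e-05 rad = 13.273″.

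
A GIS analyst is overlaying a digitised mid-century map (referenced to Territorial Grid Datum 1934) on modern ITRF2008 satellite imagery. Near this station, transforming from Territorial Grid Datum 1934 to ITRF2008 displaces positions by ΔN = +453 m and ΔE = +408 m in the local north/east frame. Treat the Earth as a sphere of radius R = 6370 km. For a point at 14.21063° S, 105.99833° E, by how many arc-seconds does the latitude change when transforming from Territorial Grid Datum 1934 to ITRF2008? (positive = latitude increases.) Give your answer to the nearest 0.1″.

Δφ = 14.7″

On a sphere of radius R, 1 rad of latitude = R, so Δφ = ΔN / R = 453.0 / 6370000 = 7.1115e-05 rad = 14.668″.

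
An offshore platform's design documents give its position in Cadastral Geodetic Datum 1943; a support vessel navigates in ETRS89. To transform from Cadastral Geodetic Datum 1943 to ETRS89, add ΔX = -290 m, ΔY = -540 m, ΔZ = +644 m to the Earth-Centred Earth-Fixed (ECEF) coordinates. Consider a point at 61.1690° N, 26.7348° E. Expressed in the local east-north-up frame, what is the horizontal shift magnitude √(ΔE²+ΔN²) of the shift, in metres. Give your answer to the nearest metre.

829 m

The local east axis at (φ, λ) is (−sin λ, cos λ, 0), so ΔE = −sin(26.7348°)·(-290) + cos(26.7348°)·(-540) = -351.81 m.
The local north axis is (−sin φ cos λ, −sin φ sin λ, cos φ), giving ΔN = 226.895 + 212.814 + 310.555 = 750.26 m.
Horizontal magnitude = √(ΔE² + ΔN²) = √((-351.81)² + 750.26²) = 828.65 m.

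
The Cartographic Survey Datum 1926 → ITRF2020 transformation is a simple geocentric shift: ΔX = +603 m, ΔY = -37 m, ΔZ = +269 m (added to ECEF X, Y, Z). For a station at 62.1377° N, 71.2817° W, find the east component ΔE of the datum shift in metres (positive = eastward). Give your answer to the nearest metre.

ΔE = 559 m

At φ = 62.1377°, λ = -71.2817°: sin φ = 0.884073, cos φ = 0.467348, sin λ = -0.947108, cos λ = 0.320916.
ΔE = −sin λ·ΔX + cos λ·ΔY = −(-0.947108)·(603) + (0.320916)·(-37) = 559.23 m.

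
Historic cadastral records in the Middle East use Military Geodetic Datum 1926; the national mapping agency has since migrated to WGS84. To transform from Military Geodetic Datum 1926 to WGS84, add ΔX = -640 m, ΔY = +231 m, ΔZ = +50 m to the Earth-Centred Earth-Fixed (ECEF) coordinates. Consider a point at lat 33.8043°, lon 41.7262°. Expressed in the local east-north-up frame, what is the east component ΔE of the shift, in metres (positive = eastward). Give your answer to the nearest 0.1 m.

ΔE = 598.4 m

At φ = 33.8043°, λ = 41.7262°: sin φ = 0.556358, cos φ = 0.830943, sin λ = 0.665572, cos λ = 0.746334.
ΔE = −sin λ·ΔX + cos λ·ΔY = −(0.665572)·(-640) + (0.746334)·(231) = 598.37 m.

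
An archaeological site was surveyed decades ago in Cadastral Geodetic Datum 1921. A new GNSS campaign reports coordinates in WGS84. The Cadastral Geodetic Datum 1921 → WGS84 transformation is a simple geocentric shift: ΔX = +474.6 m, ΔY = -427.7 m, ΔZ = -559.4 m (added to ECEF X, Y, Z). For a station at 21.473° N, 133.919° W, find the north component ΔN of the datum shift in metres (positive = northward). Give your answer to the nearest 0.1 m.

ΔN = -512.8 m

The local north axis is (−sin φ cos λ, −sin φ sin λ, cos φ), giving ΔN = 120.509 − 112.777 − 520.572 = -512.84 m.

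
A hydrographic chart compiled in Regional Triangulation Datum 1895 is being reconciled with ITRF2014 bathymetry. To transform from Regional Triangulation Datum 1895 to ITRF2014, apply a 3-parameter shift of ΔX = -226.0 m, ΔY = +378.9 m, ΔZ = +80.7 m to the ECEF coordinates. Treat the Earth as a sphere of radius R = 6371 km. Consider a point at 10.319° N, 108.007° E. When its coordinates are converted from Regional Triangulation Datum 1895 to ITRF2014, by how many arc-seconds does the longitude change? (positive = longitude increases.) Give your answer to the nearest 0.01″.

sin φ = 0.179128, cos φ = 0.983826, sin λ = 0.951019, cos λ = -0.309133.
East component: ΔE = −sin λ·ΔX + cos λ·ΔY = −(0.951019)(-226.0) + (-0.309133)(378.9) = 97.80 m.
1° of latitude spans πR/180 = 111195 m; at latitude φ, 1° of longitude spans that × cos φ = 109396.4 m, so Δλ = 97.80 / 109396.4 × 3600 = 3.218″.

Δλ = 3.22″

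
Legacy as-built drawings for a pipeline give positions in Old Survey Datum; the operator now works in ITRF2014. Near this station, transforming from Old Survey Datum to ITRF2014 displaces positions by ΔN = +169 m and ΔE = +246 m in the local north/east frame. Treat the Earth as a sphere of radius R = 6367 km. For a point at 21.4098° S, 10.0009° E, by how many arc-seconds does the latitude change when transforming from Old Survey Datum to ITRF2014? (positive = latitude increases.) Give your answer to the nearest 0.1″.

Δφ = 5.5″

On a sphere of radius R, 1 rad of latitude = R, so Δφ = ΔN / R = 169.0 / 6367000 = 2.6543e-05 rad = 5.475″.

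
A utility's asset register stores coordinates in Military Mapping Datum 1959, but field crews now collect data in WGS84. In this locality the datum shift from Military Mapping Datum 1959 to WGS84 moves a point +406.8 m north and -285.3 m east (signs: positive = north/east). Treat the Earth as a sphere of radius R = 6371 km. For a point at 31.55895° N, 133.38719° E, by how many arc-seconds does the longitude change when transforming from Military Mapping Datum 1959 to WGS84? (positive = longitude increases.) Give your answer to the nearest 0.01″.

Δλ = -10.84″

At latitude 31.55895°, cos φ = 0.852102.
One radian of longitude at latitude φ spans R cos φ, so Δλ = ΔE / (R cos φ) = -285.3 / (6371000 × 0.852102) = -5.2554e-05 rad = -10.840″.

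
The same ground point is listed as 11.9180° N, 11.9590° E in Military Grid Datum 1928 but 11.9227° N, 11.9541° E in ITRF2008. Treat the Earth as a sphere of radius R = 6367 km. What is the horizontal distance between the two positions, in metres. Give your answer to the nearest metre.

746 m

Δφ = 11.9227° − 11.9180° = +0.0047°; Δλ = 11.9541° − 11.9590° = -0.0049°.
1° along a meridian = πR/180 = 111125 m.
ΔN = Δφ × 111125 = 522.3 m; ΔE = Δλ × 111125 × cos(11.9180°) = -0.0049 × 111125 × 0.978444 = -532.8 m.
Distance = √(ΔE² + ΔN²) = √((-532.8)² + 522.3²) = 746.1 m.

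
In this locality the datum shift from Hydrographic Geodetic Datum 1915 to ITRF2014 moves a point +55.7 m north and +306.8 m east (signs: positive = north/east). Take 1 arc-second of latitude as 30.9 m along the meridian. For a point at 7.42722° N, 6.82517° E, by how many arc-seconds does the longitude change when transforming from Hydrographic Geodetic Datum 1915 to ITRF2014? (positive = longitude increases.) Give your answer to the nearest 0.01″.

At latitude 7.42722°, cos φ = 0.991610.
1″ of longitude at this latitude = 30.90 × cos φ = 30.6407 m, so Δλ = 306.8 / 30.6407 = 10.013″.

Δλ = 10.01″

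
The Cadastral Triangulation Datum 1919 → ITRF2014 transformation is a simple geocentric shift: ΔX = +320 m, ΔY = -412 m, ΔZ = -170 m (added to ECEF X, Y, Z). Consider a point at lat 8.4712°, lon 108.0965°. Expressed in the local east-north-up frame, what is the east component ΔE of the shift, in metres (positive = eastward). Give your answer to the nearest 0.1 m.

The local east axis at (φ, λ) is (−sin λ, cos λ, 0), so ΔE = −sin(108.0965°)·320 + cos(108.0965°)·(-412) = -176.20 m.

ΔE = -176.2 m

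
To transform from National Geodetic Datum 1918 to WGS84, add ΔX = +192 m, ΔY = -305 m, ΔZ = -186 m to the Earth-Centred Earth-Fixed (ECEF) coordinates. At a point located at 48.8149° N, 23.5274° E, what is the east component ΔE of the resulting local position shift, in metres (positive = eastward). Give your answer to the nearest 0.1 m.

At φ = 48.8149°, λ = 23.5274°: sin φ = 0.752586, cos φ = 0.658494, sin λ = 0.399188, cos λ = 0.916869.
ΔE = −sin λ·ΔX + cos λ·ΔY = −(0.399188)·(192) + (0.916869)·(-305) = -356.29 m.

ΔE = -356.3 m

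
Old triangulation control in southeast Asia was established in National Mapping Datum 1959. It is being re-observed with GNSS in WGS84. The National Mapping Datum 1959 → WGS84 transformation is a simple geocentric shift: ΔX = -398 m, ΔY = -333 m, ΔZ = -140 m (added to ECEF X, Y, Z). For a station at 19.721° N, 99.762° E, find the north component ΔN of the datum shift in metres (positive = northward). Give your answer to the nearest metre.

ΔN = -44 m

The local north axis is (−sin φ cos λ, −sin φ sin λ, cos φ), giving ΔN = -22.772 + 110.741 − 131.789 = -43.82 m.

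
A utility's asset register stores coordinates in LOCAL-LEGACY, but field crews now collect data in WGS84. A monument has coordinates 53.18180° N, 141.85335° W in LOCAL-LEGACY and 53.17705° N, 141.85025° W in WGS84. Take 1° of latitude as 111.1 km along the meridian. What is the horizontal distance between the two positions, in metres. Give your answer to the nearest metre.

567 m

Δφ = 53.17705° − 53.18180° = -0.00475°; Δλ = -141.85025° − -141.85335° = +0.00310°.
ΔN = Δφ × 111100 = -527.7 m; ΔE = Δλ × 111100 × cos(53.18180°) = +0.00310 × 111100 × 0.599278 = 206.4 m.
Distance = √(ΔE² + ΔN²) = √(206.4² + (-527.7)²) = 566.7 m.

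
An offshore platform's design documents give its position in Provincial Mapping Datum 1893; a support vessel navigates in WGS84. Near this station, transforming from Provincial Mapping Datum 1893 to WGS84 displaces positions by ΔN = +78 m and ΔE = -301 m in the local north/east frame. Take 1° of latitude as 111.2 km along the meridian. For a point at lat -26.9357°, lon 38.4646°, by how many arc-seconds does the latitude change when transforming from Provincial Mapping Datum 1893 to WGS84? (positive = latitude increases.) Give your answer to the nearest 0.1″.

Δφ = 2.5″

1° of latitude = 111.2 km, so Δφ = 78.0 / 111200 = 0.0007014° = 2.525″.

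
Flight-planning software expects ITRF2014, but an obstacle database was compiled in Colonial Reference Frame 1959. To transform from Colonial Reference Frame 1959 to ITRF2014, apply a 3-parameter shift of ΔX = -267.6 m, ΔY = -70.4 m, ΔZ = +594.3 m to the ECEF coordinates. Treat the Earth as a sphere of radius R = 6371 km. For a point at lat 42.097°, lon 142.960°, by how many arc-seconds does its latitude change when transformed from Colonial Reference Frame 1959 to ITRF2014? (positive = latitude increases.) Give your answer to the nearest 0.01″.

Δφ = 10.56″

sin φ = 0.670388, cos φ = 0.742011, sin λ = 0.602372, cos λ = -0.798215.
North component: ΔN = −sin φ cos λ·ΔX − sin φ sin λ·ΔY + cos φ·ΔZ = −(0.670388)(-0.798215)(-267.6) − (0.670388)(0.602372)(-70.4) + (0.742011)(594.3) = 326.21 m.
1° of latitude spans πR/180 = 111195 m, so Δφ = 326.21 / 111195 × 3600 = 10.561″.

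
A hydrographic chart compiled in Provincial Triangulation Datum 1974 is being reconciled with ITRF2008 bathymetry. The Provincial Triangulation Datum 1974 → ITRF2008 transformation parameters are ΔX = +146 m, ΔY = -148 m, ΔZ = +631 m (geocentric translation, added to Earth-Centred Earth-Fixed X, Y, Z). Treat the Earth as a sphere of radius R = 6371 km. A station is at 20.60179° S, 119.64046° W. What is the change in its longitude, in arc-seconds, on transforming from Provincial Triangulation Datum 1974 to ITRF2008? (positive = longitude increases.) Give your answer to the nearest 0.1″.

Δλ = 6.9″

sin φ = -0.351871, cos φ = 0.936049, sin λ = -0.869146, cos λ = -0.494556.
East component: ΔE = −sin λ·ΔX + cos λ·ΔY = −(-0.869146)(146) + (-0.494556)(-148) = 200.09 m.
1° of latitude spans πR/180 = 111195 m; at latitude φ, 1° of longitude spans that × cos φ = 104083.8 m, so Δλ = 200.09 / 104083.8 × 3600 = 6.921″.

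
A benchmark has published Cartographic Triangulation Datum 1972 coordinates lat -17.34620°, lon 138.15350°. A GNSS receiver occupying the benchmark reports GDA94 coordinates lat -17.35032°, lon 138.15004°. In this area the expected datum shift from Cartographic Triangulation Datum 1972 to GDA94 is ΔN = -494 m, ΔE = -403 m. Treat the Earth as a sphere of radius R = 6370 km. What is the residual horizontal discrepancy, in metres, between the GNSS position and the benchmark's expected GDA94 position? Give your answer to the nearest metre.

51 m

Observed coordinate differences: Δφ = -0.00412°, Δλ = -0.00346°.
Converting to metres (1° lat = 111177 m, cos φ = 0.954521): observed ΔN = -458.1 m, observed ΔE = -367.2 m.
Subtracting the expected shift leaves a residual of -458.1 − (-494) = 35.9 m north and -367.2 − (-403) = 35.8 m east.
Residual distance = √(35.9² + 35.8²) = 50.7 m.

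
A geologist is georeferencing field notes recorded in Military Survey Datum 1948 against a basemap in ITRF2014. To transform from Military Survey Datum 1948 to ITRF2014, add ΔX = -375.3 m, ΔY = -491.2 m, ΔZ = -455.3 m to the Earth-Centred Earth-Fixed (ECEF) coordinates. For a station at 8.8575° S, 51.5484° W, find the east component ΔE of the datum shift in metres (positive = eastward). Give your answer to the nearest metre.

The local east axis at (φ, λ) is (−sin λ, cos λ, 0), so ΔE = −sin(-51.5484°)·(-375.3) + cos(-51.5484°)·(-491.2) = -599.36 m.

ΔE = -599 m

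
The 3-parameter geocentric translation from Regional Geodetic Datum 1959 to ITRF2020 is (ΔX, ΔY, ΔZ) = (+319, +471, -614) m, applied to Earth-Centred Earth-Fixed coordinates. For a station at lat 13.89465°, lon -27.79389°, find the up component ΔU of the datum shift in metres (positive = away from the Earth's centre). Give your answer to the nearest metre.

The local up (radial) axis is (cos φ cos λ, cos φ sin λ, sin φ), giving ΔU = 273.940 − 213.197 − 147.444 = -86.70 m.

ΔU = -87 m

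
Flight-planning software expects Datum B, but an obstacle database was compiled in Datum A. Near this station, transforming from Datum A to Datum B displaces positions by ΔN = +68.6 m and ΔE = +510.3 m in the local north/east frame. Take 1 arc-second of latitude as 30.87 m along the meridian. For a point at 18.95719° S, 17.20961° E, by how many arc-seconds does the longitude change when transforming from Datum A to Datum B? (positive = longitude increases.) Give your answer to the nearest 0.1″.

At latitude -18.95719°, cos φ = 0.945762.
1″ of longitude at this latitude = 30.87 × cos φ = 29.1957 m, so Δλ = 510.3 / 29.1957 = 17.479″.

Δλ = 17.5″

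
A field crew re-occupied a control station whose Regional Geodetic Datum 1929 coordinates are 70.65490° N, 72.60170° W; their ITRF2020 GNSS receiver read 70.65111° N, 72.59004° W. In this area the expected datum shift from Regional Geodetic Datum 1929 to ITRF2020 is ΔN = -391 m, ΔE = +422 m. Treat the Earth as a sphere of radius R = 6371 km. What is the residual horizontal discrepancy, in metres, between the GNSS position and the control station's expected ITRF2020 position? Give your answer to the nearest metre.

Observed coordinate differences: Δφ = -0.00379°, Δλ = +0.01166°.
Converting to metres (1° lat = 111195 m, cos φ = 0.331257): observed ΔN = -421.4 m, observed ΔE = 429.5 m.
Subtracting the expected shift leaves a residual of -421.4 − (-391) = -30.4 m north and 429.5 − (422) = 7.5 m east.
Residual distance = √((-30.4)² + 7.5²) = 31.3 m.

31 m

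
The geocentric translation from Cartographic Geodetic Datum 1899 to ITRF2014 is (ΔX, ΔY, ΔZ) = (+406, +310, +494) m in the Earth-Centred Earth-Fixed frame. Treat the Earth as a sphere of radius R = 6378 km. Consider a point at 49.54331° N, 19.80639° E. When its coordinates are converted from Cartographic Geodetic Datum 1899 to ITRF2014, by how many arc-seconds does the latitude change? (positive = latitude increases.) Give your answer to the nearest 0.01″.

sin φ = 0.760897, cos φ = 0.648873, sin λ = 0.338843, cos λ = 0.940843.
North component: ΔN = −sin φ cos λ·ΔX − sin φ sin λ·ΔY + cos φ·ΔZ = −(0.760897)(0.940843)(406) − (0.760897)(0.338843)(310) + (0.648873)(494) = -50.03 m.
1° of latitude spans πR/180 = 111317 m, so Δφ = -50.03 / 111317 × 3600 = -1.618″.

Δφ = -1.62″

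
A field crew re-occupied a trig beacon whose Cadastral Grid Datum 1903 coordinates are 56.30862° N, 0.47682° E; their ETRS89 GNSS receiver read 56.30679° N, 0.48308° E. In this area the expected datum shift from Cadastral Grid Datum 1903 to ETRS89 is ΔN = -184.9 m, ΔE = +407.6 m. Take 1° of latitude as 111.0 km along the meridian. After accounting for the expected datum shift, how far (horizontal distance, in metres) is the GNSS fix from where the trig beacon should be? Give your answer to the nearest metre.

Observed coordinate differences: Δφ = -0.00183°, Δλ = +0.00626°.
Converting to metres (1° lat = 111000 m, cos φ = 0.554719): observed ΔN = -203.1 m, observed ΔE = 385.5 m.
Subtracting the expected shift leaves a residual of -203.1 − (-184.9) = -18.2 m north and 385.5 − (407.6) = -22.1 m east.
Residual distance = √((-18.2)² + (-22.1)²) = 28.7 m.

29 m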